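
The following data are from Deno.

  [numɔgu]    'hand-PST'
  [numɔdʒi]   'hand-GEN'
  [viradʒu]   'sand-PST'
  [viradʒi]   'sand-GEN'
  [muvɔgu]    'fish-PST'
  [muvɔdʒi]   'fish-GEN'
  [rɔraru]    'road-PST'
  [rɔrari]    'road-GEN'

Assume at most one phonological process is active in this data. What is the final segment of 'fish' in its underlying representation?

/g/

The stem for 'fish' ends in [g] in [muvɔgu] but [dʒ] in [muvɔdʒi].
Compare 'sand', with invariant [dʒ] in [viradʒu] and [viradʒi]: an analysis with underlying /dʒ/ and a rule producing [g] before the PST suffix would wrongly predict alternation here too.
The alternation reflects palatalization before a front vowel: /g/ becomes palato-alveolar [dʒ] before a front vowel. /g/ is underlying.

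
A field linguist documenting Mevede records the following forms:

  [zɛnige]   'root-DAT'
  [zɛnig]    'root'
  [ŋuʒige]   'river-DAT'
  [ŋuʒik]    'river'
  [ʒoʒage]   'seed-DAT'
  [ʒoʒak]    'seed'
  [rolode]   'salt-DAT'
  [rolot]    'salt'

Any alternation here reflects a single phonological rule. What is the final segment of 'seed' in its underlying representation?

/k/

In [ʒoʒage] and [ʒoʒak] the final segment of 'seed' alternates: [g] ~ [k].
Compare 'root', with invariant [g] in [zɛnige] and [zɛnig]: an analysis with underlying /g/ and a rule producing [k] in isolation would wrongly predict alternation here too.
Therefore /k/ is basic and [g] is derived by intervocalic voicing (voiceless stops become voiced between vowels).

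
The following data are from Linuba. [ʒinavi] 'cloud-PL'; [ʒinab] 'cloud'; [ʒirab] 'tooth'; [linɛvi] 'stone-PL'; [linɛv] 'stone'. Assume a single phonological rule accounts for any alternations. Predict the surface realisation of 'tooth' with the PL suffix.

The stem for 'cloud' ends in [v] in [ʒinavi] but [b] in [ʒinab].
If /v/ were underlying and a rule turned it into [b] in isolation, 'stone' would also alternate; but it has [v] in both [linɛvi] and [linɛv].
So /b/ is underlying, and a rule of intervocalic spirantization — voiced stops become fricatives between vowels — gives [v].
The one attested form of 'tooth', [ʒirab], shows underlying /ʒirab/. Applying the same rule between vowels gives [ʒiravi].

[ʒiravi]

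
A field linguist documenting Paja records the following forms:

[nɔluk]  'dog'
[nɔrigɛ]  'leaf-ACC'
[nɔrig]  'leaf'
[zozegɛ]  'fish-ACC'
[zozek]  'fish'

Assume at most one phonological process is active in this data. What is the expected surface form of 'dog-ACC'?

'fish' shows [g] ~ [k] at the end of the stem ([zozegɛ] vs [zozek]).
Compare 'leaf', with invariant [g] in [nɔrigɛ] and [nɔrig]: an analysis with underlying /g/ and a rule producing [k] in isolation would wrongly predict alternation here too.
The alternation reflects intervocalic voicing: voiceless stops become voiced between vowels. /k/ is underlying.
From [nɔluk] the stem 'dog' is /nɔluk/; between vowels this yields [nɔlugɛ].

[nɔlugɛ]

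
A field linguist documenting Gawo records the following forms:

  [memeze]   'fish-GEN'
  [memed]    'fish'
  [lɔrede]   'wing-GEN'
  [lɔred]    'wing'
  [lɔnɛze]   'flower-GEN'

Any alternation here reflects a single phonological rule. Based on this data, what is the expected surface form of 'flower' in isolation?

[lɔnɛd]

The root 'fish' surfaces as [memeze] and [memed], with a stem-final [z] ~ [d] alternation.
But 'wing' keeps [d] in both environments ([lɔrede], [lɔred]), so there is no rule changing /d/ to [z] before the GEN suffix.
Therefore /z/ is basic and [d] is derived by word-final hardening (voiced fricatives become stops word-finally).
The one attested form of 'flower', [lɔnɛze], shows underlying /lɔnɛz/. Applying the same rule word-finally gives [lɔnɛd].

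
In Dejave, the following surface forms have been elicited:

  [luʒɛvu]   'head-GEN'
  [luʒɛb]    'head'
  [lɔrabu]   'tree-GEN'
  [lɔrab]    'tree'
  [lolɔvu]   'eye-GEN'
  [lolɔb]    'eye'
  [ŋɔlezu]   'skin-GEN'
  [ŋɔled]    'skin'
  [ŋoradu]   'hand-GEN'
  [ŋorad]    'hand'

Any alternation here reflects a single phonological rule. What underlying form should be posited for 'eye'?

/lolɔv/

In [lolɔvu] and [lolɔb] the final segment of 'eye' alternates: [v] ~ [b].
If /b/ were underlying and a rule turned it into [v] before the GEN suffix, 'tree' would also alternate; but it has [b] in both [lɔrabu] and [lɔrab].
So /v/ is underlying, and a rule of word-final hardening — voiced fricatives become stops word-finally — gives [b].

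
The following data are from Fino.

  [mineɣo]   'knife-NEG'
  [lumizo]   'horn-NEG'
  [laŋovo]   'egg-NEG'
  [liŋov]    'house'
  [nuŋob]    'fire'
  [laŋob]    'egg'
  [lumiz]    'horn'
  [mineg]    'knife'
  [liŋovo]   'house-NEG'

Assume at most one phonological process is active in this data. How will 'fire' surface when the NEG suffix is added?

[nuŋovo]

The root 'egg' surfaces as [laŋob] and [laŋovo], with a stem-final [b] ~ [v] alternation.
If /v/ were underlying and a rule turned it into [b] in isolation, 'house' would also alternate; but it has [v] in both [liŋov] and [liŋovo].
The alternation reflects intervocalic spirantization: voiced stops become fricatives between vowels. /b/ is underlying.
From [nuŋob] the stem 'fire' is /nuŋob/; between vowels this yields [nuŋovo].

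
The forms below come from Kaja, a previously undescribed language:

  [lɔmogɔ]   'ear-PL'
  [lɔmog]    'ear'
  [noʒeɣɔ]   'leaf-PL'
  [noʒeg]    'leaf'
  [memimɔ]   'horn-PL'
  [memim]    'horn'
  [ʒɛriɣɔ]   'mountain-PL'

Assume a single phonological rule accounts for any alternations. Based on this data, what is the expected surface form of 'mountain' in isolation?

The stem for 'leaf' ends in [ɣ] in [noʒeɣɔ] but [g] in [noʒeg].
Compare 'ear', with invariant [g] in [lɔmogɔ] and [lɔmog]: an analysis with underlying /g/ and a rule producing [ɣ] before the PL suffix would wrongly predict alternation here too.
The underlying segment must be /ɣ/; voiced fricatives become stops word-finally, yielding [g] there.
From [ʒɛriɣɔ] the stem 'mountain' is /ʒɛriɣ/; word-finally this yields [ʒɛrig].

[ʒɛrig]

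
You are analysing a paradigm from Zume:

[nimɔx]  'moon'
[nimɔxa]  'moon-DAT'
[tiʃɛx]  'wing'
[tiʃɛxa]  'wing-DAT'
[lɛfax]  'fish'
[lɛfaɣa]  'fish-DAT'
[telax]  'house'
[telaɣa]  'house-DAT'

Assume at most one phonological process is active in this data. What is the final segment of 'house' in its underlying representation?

The root 'house' surfaces as [telax] and [telaɣa], with a stem-final [x] ~ [ɣ] alternation.
But 'moon' keeps [x] in both environments ([nimɔx], [nimɔxa]), so there is no rule changing /x/ to [ɣ] before the DAT suffix.
The alternation reflects word-final obstruent devoicing: voiced obstruents become voiceless word-finally. /ɣ/ is underlying.

/ɣ/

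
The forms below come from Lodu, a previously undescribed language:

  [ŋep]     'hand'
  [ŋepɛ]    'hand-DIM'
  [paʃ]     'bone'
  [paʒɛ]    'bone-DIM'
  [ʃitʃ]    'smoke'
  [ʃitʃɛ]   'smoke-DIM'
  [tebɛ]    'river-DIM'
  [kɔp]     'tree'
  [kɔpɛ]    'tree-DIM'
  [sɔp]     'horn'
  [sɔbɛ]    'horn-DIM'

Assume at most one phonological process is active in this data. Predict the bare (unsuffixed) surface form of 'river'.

The root 'horn' surfaces as [sɔp] and [sɔbɛ], with a stem-final [p] ~ [b] alternation.
The stem 'tree' ([kɔp], [kɔpɛ]) shows [p] unchanged in both environments, so [p] cannot be basic with [b] derived before the DIM suffix.
The alternation reflects word-final obstruent devoicing: voiced obstruents become voiceless word-finally. /b/ is underlying.
From [tebɛ] the stem 'river' is /teb/; word-finally this yields [tep].

[tep]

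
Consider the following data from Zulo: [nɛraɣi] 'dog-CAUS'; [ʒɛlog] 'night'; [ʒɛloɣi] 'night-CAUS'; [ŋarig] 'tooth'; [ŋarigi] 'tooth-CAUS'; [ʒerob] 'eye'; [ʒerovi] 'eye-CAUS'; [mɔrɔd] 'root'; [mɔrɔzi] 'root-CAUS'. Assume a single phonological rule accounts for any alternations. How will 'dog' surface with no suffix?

[nɛrag]

The root 'night' surfaces as [ʒɛlog] and [ʒɛloɣi], with a stem-final [g] ~ [ɣ] alternation.
If /g/ were underlying and a rule turned it into [ɣ] before the CAUS suffix, 'tooth' would also alternate; but it has [g] in both [ŋarig] and [ŋarigi].
The alternation reflects word-final hardening: voiced fricatives become stops word-finally. /ɣ/ is underlying.
The one attested form of 'dog', [nɛraɣi], shows underlying /nɛraɣ/. Applying the same rule word-finally gives [nɛrag].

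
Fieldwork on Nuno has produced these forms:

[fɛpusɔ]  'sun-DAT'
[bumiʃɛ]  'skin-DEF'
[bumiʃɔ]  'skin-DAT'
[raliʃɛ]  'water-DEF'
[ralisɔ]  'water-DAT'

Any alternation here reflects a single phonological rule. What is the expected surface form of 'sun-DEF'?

The root 'water' surfaces as [raliʃɛ] and [ralisɔ], with a stem-final [ʃ] ~ [s] alternation.
The stem 'skin' ([bumiʃɛ], [bumiʃɔ]) shows [ʃ] unchanged in both environments, so [ʃ] cannot be basic with [s] derived before the DAT suffix.
So /s/ is underlying, and a rule of palatalization before a front vowel — /s/ becomes palato-alveolar [ʃ] before a front vowel — gives [ʃ].
From [fɛpusɔ] the stem 'sun' is /fɛpus/; before a front vowel this yields [fɛpuʃɛ].

[fɛpuʃɛ]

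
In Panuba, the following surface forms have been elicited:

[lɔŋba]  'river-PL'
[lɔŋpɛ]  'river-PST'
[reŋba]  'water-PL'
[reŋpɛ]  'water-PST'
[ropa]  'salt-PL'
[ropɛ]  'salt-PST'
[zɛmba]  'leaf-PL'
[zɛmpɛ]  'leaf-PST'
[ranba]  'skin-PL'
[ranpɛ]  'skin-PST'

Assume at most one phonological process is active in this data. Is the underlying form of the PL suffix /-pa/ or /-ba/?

The PL morpheme has two allomorphs, [-ba] and [-pa].
The PST suffix, which begins with [p], is invariant after every stem; so [p] is not altered by any rule here.
So the underlying form is /-ba/, and voiced stops become voiceless after a vowel.

/-ba/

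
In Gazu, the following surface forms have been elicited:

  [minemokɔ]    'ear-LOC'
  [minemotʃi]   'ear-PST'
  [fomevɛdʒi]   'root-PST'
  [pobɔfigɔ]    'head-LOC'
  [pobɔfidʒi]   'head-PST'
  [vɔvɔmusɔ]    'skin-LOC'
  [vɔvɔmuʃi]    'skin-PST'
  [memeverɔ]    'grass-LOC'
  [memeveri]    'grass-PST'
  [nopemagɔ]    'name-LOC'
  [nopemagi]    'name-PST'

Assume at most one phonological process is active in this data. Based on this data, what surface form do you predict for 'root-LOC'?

The root 'head' surfaces as [pobɔfigɔ] and [pobɔfidʒi], with a stem-final [g] ~ [dʒ] alternation.
The stem 'name' ([nopemagɔ], [nopemagi]) shows [g] unchanged in both environments, so [g] cannot be basic with [dʒ] derived before the PST suffix.
The alternation reflects depalatalization: palato-alveolar /tʃ/, /dʒ/ and /ʃ/ become [k], [g] and [s] when no front vowel follows. /dʒ/ is underlying.
From [fomevɛdʒi] the stem 'root' is /fomevɛdʒ/; when no front vowel follows this yields [fomevɛgɔ].

[fomevɛgɔ]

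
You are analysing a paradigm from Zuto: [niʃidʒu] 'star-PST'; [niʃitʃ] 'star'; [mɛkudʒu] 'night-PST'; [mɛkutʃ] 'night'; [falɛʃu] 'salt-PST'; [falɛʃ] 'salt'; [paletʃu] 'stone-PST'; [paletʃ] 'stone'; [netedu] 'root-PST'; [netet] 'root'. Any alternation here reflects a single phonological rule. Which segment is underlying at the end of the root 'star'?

In [niʃidʒu] and [niʃitʃ] the final segment of 'star' alternates: [dʒ] ~ [tʃ].
If /tʃ/ were underlying and a rule turned it into [dʒ] before the PST suffix, 'stone' would also alternate; but it has [tʃ] in both [paletʃu] and [paletʃ].
Therefore /dʒ/ is basic and [tʃ] is derived by word-final obstruent devoicing (voiced obstruents become voiceless word-finally).

/dʒ/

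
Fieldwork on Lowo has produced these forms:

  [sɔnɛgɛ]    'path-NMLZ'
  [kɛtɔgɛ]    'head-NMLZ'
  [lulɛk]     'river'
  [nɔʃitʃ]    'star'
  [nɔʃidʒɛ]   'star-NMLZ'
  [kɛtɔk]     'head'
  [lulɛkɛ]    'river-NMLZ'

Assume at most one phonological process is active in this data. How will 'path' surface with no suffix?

The stem for 'head' ends in [k] in [kɛtɔk] but [g] in [kɛtɔgɛ].
But 'river' keeps [k] in both environments ([lulɛk], [lulɛkɛ]), so there is no rule changing /k/ to [g] before the NMLZ suffix.
The alternation reflects word-final obstruent devoicing: voiced obstruents become voiceless word-finally. /g/ is underlying.
The one attested form of 'path', [sɔnɛgɛ], shows underlying /sɔnɛg/. Applying the same rule word-finally gives [sɔnɛk].

[sɔnɛk]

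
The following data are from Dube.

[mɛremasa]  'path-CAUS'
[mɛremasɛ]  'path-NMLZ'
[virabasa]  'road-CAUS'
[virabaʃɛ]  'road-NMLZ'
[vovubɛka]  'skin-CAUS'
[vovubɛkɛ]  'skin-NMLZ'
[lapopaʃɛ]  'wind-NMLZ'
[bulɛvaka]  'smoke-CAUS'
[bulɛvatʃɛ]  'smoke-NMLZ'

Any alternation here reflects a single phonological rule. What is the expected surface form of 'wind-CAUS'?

[lapopasa]

The stem for 'road' ends in [s] in [virabasa] but [ʃ] in [virabaʃɛ].
Compare 'path', with invariant [s] in [mɛremasa] and [mɛremasɛ]: an analysis with underlying /s/ and a rule producing [ʃ] before the NMLZ suffix would wrongly predict alternation here too.
The alternation reflects depalatalization: palato-alveolar /tʃ/ and /ʃ/ become [k] and [s] when no front vowel follows. /ʃ/ is underlying.
From [lapopaʃɛ] the stem 'wind' is /lapopaʃ/; when no front vowel follows this yields [lapopasa].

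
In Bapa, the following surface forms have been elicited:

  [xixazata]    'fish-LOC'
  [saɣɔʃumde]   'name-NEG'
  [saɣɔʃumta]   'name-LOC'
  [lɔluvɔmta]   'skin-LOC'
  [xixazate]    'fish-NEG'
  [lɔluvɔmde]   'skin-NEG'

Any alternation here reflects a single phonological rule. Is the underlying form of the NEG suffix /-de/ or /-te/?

/-de/

The NEG morpheme has two allomorphs, [-de] and [-te].
The LOC suffix, which begins with [t], is invariant after every stem; so [t] is not altered by any rule here.
The NEG suffix is therefore /-de/ underlyingly, with post-vocalic devoicing: voiced stops become voiceless after a vowel.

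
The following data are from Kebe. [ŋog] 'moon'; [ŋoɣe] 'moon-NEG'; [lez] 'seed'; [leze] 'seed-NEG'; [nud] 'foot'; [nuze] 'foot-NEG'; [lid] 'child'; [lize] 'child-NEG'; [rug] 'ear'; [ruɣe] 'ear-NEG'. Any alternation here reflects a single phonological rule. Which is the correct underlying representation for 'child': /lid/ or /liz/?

/lid/

The stem for 'child' ends in [d] in [lid] but [z] in [lize].
But 'seed' keeps [z] in both environments ([lez], [leze]), so there is no rule changing /z/ to [d] in isolation.
So /d/ is underlying, and a rule of intervocalic spirantization — voiced stops become fricatives between vowels — gives [z].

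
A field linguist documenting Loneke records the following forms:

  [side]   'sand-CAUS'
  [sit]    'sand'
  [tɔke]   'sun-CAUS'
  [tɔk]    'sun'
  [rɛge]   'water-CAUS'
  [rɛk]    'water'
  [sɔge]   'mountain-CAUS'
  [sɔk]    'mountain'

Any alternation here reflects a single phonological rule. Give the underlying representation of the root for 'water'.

/rɛg/

The root 'water' surfaces as [rɛge] and [rɛk], with a stem-final [g] ~ [k] alternation.
Compare 'sun', with invariant [k] in [tɔke] and [tɔk]: an analysis with underlying /k/ and a rule producing [g] before the CAUS suffix would wrongly predict alternation here too.
The alternation reflects word-final obstruent devoicing: voiced obstruents become voiceless word-finally. /g/ is underlying.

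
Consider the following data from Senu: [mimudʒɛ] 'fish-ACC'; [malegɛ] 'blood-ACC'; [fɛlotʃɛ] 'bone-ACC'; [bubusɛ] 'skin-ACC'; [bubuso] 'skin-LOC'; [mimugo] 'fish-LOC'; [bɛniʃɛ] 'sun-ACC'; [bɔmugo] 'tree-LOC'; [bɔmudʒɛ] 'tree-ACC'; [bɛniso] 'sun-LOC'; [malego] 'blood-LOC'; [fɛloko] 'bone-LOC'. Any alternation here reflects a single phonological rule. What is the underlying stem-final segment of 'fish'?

In [mimugo] and [mimudʒɛ] the final segment of 'fish' alternates: [g] ~ [dʒ].
But 'blood' keeps [g] in both environments ([malego], [malegɛ]), so there is no rule changing /g/ to [dʒ] before the ACC suffix.
Therefore /dʒ/ is basic and [g] is derived by depalatalization (palato-alveolar /tʃ/, /dʒ/ and /ʃ/ become [k], [g] and [s] when no front vowel follows).

/dʒ/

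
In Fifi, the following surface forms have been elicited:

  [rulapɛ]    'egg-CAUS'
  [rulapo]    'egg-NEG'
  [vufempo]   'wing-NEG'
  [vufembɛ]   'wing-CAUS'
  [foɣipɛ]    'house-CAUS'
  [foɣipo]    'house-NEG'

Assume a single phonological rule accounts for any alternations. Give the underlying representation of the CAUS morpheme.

The CAUS morpheme has two allomorphs, [-bɛ] and [-pɛ].
The NEG suffix, which begins with [p], is invariant after every stem; so [p] is not altered by any rule here.
So the underlying form is /-bɛ/, and voiced stops become voiceless after a vowel.

/-bɛ/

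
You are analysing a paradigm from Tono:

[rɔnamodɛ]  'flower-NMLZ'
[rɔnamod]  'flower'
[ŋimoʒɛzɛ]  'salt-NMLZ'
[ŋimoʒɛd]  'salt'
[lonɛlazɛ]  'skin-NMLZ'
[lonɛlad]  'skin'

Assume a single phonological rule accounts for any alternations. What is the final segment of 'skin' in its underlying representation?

The root 'skin' surfaces as [lonɛlazɛ] and [lonɛlad], with a stem-final [z] ~ [d] alternation.
But 'flower' keeps [d] in both environments ([rɔnamodɛ], [rɔnamod]), so there is no rule changing /d/ to [z] before the NMLZ suffix.
So /z/ is underlying, and a rule of word-final hardening — voiced fricatives become stops word-finally — gives [d].

/z/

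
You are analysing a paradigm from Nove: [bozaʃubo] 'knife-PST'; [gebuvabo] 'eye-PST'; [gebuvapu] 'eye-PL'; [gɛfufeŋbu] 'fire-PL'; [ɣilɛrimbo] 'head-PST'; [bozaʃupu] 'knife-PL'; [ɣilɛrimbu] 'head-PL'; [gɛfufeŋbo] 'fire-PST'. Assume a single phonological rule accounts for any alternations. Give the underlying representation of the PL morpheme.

/-pu/

The PL morpheme has two allomorphs, [-bu] and [-pu].
By contrast the PST suffix keeps its initial [b] throughout — that segment must be underlying.
So the underlying form is /-pu/, and voiceless stops become voiced after a nasal.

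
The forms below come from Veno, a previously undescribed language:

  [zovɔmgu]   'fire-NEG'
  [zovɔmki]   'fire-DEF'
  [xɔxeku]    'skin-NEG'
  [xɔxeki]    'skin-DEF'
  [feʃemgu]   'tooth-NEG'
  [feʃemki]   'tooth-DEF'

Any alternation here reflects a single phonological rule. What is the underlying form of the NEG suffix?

/-gu/

The NEG morpheme has two allomorphs, [-gu] and [-ku].
By contrast the DEF suffix keeps its initial [k] throughout — that segment must be underlying.
So the underlying form is /-gu/, and voiced stops become voiceless after a vowel.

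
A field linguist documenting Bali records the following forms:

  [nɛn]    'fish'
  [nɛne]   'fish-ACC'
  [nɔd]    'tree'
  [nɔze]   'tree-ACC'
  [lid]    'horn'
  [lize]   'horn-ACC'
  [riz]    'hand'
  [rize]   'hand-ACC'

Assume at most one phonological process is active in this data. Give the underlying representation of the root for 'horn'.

/lid/

In [lid] and [lize] the final segment of 'horn' alternates: [d] ~ [z].
If /z/ were underlying and a rule turned it into [d] in isolation, 'hand' would also alternate; but it has [z] in both [riz] and [rize].
Therefore /d/ is basic and [z] is derived by intervocalic spirantization (voiced stops become fricatives between vowels).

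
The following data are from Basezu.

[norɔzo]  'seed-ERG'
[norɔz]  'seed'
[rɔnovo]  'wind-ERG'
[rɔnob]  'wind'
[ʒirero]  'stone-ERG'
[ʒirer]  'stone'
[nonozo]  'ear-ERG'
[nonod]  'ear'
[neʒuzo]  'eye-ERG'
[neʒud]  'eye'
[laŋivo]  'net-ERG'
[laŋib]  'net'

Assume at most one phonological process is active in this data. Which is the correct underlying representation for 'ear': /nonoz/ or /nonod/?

'ear' shows [z] ~ [d] at the end of the stem ([nonozo] vs [nonod]).
But 'seed' keeps [z] in both environments ([norɔzo], [norɔz]), so there is no rule changing /z/ to [d] in isolation.
The alternation reflects intervocalic spirantization: voiced stops become fricatives between vowels. /d/ is underlying.

/nonod/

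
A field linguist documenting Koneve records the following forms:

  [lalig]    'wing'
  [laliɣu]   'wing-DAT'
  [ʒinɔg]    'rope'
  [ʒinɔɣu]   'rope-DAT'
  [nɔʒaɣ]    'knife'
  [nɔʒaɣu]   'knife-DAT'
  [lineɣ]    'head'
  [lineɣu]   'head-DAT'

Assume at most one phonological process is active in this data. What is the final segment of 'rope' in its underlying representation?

The stem for 'rope' ends in [g] in [ʒinɔg] but [ɣ] in [ʒinɔɣu].
But 'head' keeps [ɣ] in both environments ([lineɣ], [lineɣu]), so there is no rule changing /ɣ/ to [g] in isolation.
Therefore /g/ is basic and [ɣ] is derived by intervocalic spirantization (voiced stops become fricatives between vowels).

/g/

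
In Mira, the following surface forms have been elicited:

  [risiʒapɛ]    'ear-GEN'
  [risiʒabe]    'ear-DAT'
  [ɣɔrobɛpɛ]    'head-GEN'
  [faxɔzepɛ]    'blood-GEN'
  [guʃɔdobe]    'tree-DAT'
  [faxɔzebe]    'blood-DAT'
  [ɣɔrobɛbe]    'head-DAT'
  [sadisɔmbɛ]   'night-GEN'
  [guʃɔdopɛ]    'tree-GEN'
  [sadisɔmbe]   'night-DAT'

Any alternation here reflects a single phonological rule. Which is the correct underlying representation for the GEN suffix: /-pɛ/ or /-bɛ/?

The GEN suffix surfaces as [-bɛ] and [-pɛ], depending on the final segment of the stem.
By contrast the DAT suffix keeps its initial [b] throughout — that segment must be underlying.
So the underlying form is /-pɛ/, and voiceless stops become voiced after a nasal.

/-pɛ/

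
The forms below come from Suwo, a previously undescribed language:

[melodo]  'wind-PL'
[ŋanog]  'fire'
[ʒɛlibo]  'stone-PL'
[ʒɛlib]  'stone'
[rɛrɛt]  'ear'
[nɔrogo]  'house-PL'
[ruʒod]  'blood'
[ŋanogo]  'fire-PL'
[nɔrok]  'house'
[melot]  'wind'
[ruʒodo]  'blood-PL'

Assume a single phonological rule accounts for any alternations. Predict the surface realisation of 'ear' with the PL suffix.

The stem for 'wind' ends in [d] in [melodo] but [t] in [melot].
Compare 'blood', with invariant [d] in [ruʒodo] and [ruʒod]: an analysis with underlying /d/ and a rule producing [t] in isolation would wrongly predict alternation here too.
So /t/ is underlying, and a rule of intervocalic voicing — voiceless stops become voiced between vowels — gives [d].
From [rɛrɛt] the stem 'ear' is /rɛrɛt/; between vowels this yields [rɛrɛdo].

[rɛrɛdo]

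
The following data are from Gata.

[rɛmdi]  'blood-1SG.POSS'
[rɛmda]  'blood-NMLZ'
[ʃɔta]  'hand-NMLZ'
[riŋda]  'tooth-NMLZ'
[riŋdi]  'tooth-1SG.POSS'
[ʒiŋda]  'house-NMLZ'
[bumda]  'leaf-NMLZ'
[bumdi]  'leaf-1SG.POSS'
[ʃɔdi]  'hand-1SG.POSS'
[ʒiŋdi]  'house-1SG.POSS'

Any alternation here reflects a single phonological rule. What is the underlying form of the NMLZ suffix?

The NMLZ morpheme has two allomorphs, [-da] and [-ta].
By contrast the 1SG.POSS suffix keeps its initial [d] throughout — that segment must be underlying.
So the underlying form is /-ta/, and voiceless stops become voiced after a nasal.

/-ta/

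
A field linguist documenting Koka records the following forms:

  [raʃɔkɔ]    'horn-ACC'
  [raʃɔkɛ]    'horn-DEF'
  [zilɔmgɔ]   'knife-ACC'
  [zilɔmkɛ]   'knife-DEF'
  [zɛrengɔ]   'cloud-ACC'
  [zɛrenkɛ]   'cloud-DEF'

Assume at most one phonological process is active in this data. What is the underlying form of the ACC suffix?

/-gɔ/

The ACC morpheme has two allomorphs, [-gɔ] and [-kɔ].
The DEF suffix, which begins with [k], is invariant after every stem; so [k] is not altered by any rule here.
The ACC suffix is therefore /-gɔ/ underlyingly, with post-vocalic devoicing: voiced stops become voiceless after a vowel.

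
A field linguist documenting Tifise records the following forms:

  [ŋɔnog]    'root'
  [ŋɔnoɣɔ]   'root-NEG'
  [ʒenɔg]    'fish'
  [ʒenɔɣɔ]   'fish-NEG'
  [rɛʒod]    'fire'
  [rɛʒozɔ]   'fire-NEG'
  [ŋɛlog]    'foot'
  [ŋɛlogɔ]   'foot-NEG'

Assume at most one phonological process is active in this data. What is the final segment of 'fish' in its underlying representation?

/ɣ/

'fish' shows [g] ~ [ɣ] at the end of the stem ([ʒenɔg] vs [ʒenɔɣɔ]).
The stem 'foot' ([ŋɛlog], [ŋɛlogɔ]) shows [g] unchanged in both environments, so [g] cannot be basic with [ɣ] derived before the NEG suffix.
The alternation reflects word-final hardening: voiced fricatives become stops word-finally. /ɣ/ is underlying.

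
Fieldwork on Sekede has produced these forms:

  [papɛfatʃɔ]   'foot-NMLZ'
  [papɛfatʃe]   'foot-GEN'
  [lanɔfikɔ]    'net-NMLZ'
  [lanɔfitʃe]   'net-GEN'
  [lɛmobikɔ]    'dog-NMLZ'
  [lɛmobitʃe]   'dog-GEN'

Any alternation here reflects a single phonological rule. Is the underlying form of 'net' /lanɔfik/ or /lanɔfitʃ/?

The root 'net' surfaces as [lanɔfikɔ] and [lanɔfitʃe], with a stem-final [k] ~ [tʃ] alternation.
Compare 'foot', with invariant [tʃ] in [papɛfatʃɔ] and [papɛfatʃe]: an analysis with underlying /tʃ/ and a rule producing [k] before the NMLZ suffix would wrongly predict alternation here too.
The underlying segment must be /k/; /k/ becomes palato-alveolar [tʃ] before a front vowel, yielding [tʃ] there.

/lanɔfik/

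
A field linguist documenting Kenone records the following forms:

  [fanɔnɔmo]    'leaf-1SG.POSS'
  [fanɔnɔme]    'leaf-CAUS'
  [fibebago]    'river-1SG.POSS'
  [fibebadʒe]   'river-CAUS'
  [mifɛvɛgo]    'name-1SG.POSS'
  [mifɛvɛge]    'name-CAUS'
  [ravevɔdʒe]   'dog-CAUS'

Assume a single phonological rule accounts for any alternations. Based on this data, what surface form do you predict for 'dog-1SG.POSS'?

In [fibebago] and [fibebadʒe] the final segment of 'river' alternates: [g] ~ [dʒ].
The stem 'name' ([mifɛvɛgo], [mifɛvɛge]) shows [g] unchanged in both environments, so [g] cannot be basic with [dʒ] derived before the CAUS suffix.
Therefore /dʒ/ is basic and [g] is derived by depalatalization (palato-alveolar /dʒ/ becomes [g] when no front vowel follows).
From [ravevɔdʒe] the stem 'dog' is /ravevɔdʒ/; when no front vowel follows this yields [ravevɔgo].

[ravevɔgo]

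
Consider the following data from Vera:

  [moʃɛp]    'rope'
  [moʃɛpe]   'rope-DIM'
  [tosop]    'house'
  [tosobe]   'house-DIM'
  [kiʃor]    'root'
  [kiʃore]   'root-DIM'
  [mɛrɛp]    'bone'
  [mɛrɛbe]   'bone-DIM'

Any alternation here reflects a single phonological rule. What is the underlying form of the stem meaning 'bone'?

The stem for 'bone' ends in [p] in [mɛrɛp] but [b] in [mɛrɛbe].
If /p/ were underlying and a rule turned it into [b] before the DIM suffix, 'rope' would also alternate; but it has [p] in both [moʃɛp] and [moʃɛpe].
The alternation reflects word-final obstruent devoicing: voiced obstruents become voiceless word-finally. /b/ is underlying.

/mɛrɛb/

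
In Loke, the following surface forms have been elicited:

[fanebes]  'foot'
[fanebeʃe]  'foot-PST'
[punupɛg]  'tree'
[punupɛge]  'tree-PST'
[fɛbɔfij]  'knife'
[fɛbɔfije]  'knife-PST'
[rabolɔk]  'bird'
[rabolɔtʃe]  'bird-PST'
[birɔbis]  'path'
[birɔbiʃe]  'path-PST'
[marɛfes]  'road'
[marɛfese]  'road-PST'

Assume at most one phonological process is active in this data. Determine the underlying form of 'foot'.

The root 'foot' surfaces as [fanebes] and [fanebeʃe], with a stem-final [s] ~ [ʃ] alternation.
But 'road' keeps [s] in both environments ([marɛfes], [marɛfese]), so there is no rule changing /s/ to [ʃ] before the PST suffix.
So /ʃ/ is underlying, and a rule of depalatalization — palato-alveolar /tʃ/ and /ʃ/ become [k] and [s] when no front vowel follows — gives [s].
So 'foot' = /fanebeʃ/.

/fanebeʃ/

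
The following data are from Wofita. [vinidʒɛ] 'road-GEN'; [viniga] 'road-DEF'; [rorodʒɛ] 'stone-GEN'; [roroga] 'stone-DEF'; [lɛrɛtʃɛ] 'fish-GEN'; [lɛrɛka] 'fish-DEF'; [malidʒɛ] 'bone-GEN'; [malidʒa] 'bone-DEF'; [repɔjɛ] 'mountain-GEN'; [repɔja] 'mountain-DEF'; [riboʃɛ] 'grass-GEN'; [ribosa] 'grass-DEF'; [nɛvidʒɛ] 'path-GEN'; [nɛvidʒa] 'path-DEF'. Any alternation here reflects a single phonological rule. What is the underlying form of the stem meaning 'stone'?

/rorog/

In [rorodʒɛ] and [roroga] the final segment of 'stone' alternates: [dʒ] ~ [g].
Compare 'bone', with invariant [dʒ] in [malidʒɛ] and [malidʒa]: an analysis with underlying /dʒ/ and a rule producing [g] before the DEF suffix would wrongly predict alternation here too.
The underlying segment must be /g/; /k/, /g/ and /s/ become palato-alveolar [tʃ], [dʒ] and [ʃ] before a front vowel, yielding [dʒ] there.
The underlying form of 'stone' is therefore /rorog/.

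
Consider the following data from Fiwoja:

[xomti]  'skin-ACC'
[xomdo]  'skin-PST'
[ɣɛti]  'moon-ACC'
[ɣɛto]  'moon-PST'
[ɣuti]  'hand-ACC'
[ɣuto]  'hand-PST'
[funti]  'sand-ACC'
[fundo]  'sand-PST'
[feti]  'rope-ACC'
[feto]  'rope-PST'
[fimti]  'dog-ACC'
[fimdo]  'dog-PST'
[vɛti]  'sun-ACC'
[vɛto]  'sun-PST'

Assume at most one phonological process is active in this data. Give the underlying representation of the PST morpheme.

/-do/

The PST suffix surfaces as [-do] and [-to], depending on the final segment of the stem.
The ACC suffix, which begins with [t], is invariant after every stem; so [t] is not altered by any rule here.
So the underlying form is /-do/, and voiced stops become voiceless after a vowel.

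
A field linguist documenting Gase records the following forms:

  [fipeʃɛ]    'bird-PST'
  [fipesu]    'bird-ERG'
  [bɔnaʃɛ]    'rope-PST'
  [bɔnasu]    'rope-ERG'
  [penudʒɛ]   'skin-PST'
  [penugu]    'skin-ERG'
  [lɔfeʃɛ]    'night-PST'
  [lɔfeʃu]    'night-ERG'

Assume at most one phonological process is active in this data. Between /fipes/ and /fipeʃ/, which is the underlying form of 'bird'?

/fipes/

'bird' shows [ʃ] ~ [s] at the end of the stem ([fipeʃɛ] vs [fipesu]).
The stem 'night' ([lɔfeʃɛ], [lɔfeʃu]) shows [ʃ] unchanged in both environments, so [ʃ] cannot be basic with [s] derived before the ERG suffix.
The alternation reflects palatalization before a front vowel: /g/ and /s/ become palato-alveolar [dʒ] and [ʃ] before a front vowel. /s/ is underlying.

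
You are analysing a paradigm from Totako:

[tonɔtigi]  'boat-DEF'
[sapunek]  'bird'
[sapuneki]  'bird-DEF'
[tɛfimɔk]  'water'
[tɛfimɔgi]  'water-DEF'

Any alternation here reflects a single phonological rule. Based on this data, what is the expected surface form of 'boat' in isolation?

[tonɔtik]

The root 'water' surfaces as [tɛfimɔk] and [tɛfimɔgi], with a stem-final [k] ~ [g] alternation.
But 'bird' keeps [k] in both environments ([sapunek], [sapuneki]), so there is no rule changing /k/ to [g] before the DEF suffix.
So /g/ is underlying, and a rule of word-final obstruent devoicing — voiced obstruents become voiceless word-finally — gives [k].
From [tonɔtigi] the stem 'boat' is /tonɔtig/; word-finally this yields [tonɔtik].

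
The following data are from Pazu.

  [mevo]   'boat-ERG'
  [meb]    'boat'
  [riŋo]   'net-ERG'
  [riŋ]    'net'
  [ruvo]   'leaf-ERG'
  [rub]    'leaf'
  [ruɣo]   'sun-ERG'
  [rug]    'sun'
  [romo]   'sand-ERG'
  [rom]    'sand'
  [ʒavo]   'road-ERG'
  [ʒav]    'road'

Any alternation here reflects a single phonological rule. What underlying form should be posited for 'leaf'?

'leaf' shows [v] ~ [b] at the end of the stem ([ruvo] vs [rub]).
Compare 'road', with invariant [v] in [ʒavo] and [ʒav]: an analysis with underlying /v/ and a rule producing [b] in isolation would wrongly predict alternation here too.
The underlying segment must be /b/; voiced stops become fricatives between vowels, yielding [v] there.
The underlying form of 'leaf' is therefore /rub/.

/rub/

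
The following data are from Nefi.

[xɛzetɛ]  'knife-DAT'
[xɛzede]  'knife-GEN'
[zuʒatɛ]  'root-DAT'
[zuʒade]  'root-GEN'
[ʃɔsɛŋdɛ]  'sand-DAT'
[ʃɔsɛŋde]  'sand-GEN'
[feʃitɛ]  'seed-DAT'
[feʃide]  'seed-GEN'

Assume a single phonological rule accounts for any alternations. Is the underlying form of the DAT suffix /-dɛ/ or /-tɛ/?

The DAT morpheme has two allomorphs, [-dɛ] and [-tɛ].
By contrast the GEN suffix keeps its initial [d] throughout — that segment must be underlying.
The DAT suffix is therefore /-tɛ/ underlyingly, with post-nasal voicing: voiceless stops become voiced after a nasal.

/-tɛ/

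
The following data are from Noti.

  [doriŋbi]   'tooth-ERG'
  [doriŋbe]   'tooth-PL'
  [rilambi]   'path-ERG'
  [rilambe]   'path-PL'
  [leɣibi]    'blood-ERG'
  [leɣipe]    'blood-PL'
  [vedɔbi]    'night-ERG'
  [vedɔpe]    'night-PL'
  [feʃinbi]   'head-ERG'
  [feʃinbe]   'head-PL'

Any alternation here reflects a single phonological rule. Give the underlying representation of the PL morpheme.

The PL morpheme has two allomorphs, [-be] and [-pe].
By contrast the ERG suffix keeps its initial [b] throughout — that segment must be underlying.
So the underlying form is /-pe/, and voiceless stops become voiced after a nasal.

/-pe/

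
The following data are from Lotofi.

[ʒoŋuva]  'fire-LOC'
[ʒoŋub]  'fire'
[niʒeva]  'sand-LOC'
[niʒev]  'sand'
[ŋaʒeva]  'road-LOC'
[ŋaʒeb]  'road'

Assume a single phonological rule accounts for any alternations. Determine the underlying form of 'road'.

/ŋaʒeb/

The stem for 'road' ends in [v] in [ŋaʒeva] but [b] in [ŋaʒeb].
But 'sand' keeps [v] in both environments ([niʒeva], [niʒev]), so there is no rule changing /v/ to [b] in isolation.
The alternation reflects intervocalic spirantization: voiced stops become fricatives between vowels. /b/ is underlying.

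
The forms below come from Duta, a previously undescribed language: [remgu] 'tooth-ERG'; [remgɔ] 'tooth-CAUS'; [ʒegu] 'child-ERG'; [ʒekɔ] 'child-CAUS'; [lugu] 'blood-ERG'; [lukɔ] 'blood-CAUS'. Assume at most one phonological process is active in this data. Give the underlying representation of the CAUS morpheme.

/-kɔ/

The CAUS suffix surfaces as [-gɔ] and [-kɔ], depending on the final segment of the stem.
The ERG suffix, which begins with [g], is invariant after every stem; so [g] is not altered by any rule here.
The CAUS suffix is therefore /-kɔ/ underlyingly, with post-nasal voicing: voiceless stops become voiced after a nasal.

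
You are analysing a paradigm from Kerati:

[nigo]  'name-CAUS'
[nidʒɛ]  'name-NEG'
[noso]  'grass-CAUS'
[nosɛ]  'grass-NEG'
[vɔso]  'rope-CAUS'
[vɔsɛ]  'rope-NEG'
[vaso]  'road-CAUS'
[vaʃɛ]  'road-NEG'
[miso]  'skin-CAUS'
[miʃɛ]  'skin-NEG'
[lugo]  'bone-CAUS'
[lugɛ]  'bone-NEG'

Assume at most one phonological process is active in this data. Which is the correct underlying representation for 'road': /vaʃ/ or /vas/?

'road' shows [s] ~ [ʃ] at the end of the stem ([vaso] vs [vaʃɛ]).
But 'rope' keeps [s] in both environments ([vɔso], [vɔsɛ]), so there is no rule changing /s/ to [ʃ] before the NEG suffix.
The alternation reflects depalatalization: palato-alveolar /dʒ/ and /ʃ/ become [g] and [s] when no front vowel follows. /ʃ/ is underlying.

/vaʃ/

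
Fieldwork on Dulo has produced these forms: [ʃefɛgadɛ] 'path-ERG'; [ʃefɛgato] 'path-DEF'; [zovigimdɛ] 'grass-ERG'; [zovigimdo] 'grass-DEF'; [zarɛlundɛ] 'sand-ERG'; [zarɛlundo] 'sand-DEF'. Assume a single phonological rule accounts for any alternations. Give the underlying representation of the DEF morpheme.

The DEF suffix surfaces as [-do] and [-to], depending on the final segment of the stem.
By contrast the ERG suffix keeps its initial [d] throughout — that segment must be underlying.
The DEF suffix is therefore /-to/ underlyingly, with post-nasal voicing: voiceless stops become voiced after a nasal.

/-to/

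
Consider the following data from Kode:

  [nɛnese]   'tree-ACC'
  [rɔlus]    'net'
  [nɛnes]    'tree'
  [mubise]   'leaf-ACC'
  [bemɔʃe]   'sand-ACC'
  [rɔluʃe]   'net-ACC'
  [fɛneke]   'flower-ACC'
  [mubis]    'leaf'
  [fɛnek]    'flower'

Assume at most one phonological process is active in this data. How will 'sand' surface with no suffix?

'net' shows [s] ~ [ʃ] at the end of the stem ([rɔlus] vs [rɔluʃe]).
But 'tree' keeps [s] in both environments ([nɛnes], [nɛnese]), so there is no rule changing /s/ to [ʃ] before the ACC suffix.
So /ʃ/ is underlying, and a rule of depalatalization — palato-alveolar /ʃ/ becomes [s] when no front vowel follows — gives [s].
The one attested form of 'sand', [bemɔʃe], shows underlying /bemɔʃ/. Applying the same rule when no front vowel follows gives [bemɔs].

[bemɔs]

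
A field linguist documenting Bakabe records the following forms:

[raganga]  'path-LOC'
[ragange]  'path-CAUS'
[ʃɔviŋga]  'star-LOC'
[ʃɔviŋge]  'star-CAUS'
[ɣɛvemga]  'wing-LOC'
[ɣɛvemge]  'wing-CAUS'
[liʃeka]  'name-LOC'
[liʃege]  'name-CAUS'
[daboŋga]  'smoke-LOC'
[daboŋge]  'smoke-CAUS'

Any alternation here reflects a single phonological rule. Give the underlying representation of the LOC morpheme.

/-ka/

The LOC suffix surfaces as [-ga] and [-ka], depending on the final segment of the stem.
By contrast the CAUS suffix keeps its initial [g] throughout — that segment must be underlying.
The LOC suffix is therefore /-ka/ underlyingly, with post-nasal voicing: voiceless stops become voiced after a nasal.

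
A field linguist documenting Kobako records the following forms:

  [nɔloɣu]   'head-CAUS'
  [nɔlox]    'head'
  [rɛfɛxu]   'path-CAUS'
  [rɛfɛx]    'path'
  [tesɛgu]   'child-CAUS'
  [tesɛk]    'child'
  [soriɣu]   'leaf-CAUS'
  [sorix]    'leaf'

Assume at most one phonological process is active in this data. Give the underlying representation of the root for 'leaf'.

/soriɣ/

The stem for 'leaf' ends in [ɣ] in [soriɣu] but [x] in [sorix].
If /x/ were underlying and a rule turned it into [ɣ] before the CAUS suffix, 'path' would also alternate; but it has [x] in both [rɛfɛxu] and [rɛfɛx].
The alternation reflects word-final obstruent devoicing: voiced obstruents become voiceless word-finally. /ɣ/ is underlying.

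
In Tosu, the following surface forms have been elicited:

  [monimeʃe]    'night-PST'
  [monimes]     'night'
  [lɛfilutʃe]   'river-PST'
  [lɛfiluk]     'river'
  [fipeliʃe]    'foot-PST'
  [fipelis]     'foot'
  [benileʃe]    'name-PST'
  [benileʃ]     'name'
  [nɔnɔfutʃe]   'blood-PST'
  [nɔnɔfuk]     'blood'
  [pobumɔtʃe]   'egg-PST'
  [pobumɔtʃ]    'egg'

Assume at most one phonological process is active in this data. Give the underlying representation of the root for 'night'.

The root 'night' surfaces as [monimeʃe] and [monimes], with a stem-final [ʃ] ~ [s] alternation.
If /ʃ/ were underlying and a rule turned it into [s] in isolation, 'name' would also alternate; but it has [ʃ] in both [benileʃe] and [benileʃ].
The underlying segment must be /s/; /k/ and /s/ become palato-alveolar [tʃ] and [ʃ] before a front vowel, yielding [ʃ] there.

/monimes/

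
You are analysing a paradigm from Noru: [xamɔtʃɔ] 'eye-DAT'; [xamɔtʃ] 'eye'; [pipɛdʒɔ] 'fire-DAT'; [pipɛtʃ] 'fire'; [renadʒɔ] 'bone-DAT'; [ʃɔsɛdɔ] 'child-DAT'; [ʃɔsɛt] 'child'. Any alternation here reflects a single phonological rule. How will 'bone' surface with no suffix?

[renatʃ]

'fire' shows [dʒ] ~ [tʃ] at the end of the stem ([pipɛdʒɔ] vs [pipɛtʃ]).
If /tʃ/ were underlying and a rule turned it into [dʒ] before the DAT suffix, 'eye' would also alternate; but it has [tʃ] in both [xamɔtʃɔ] and [xamɔtʃ].
Therefore /dʒ/ is basic and [tʃ] is derived by word-final obstruent devoicing (voiced obstruents become voiceless word-finally).
From [renadʒɔ] the stem 'bone' is /renadʒ/; word-finally this yields [renatʃ].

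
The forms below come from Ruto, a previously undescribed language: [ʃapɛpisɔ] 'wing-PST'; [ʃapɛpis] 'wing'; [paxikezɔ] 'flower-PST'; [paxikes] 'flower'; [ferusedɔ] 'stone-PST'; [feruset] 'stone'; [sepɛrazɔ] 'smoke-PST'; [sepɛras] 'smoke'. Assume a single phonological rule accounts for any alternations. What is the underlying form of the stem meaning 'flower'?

/paxikez/

In [paxikezɔ] and [paxikes] the final segment of 'flower' alternates: [z] ~ [s].
But 'wing' keeps [s] in both environments ([ʃapɛpisɔ], [ʃapɛpis]), so there is no rule changing /s/ to [z] before the PST suffix.
The alternation reflects word-final obstruent devoicing: voiced obstruents become voiceless word-finally. /z/ is underlying.
The underlying form of 'flower' is therefore /paxikez/.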